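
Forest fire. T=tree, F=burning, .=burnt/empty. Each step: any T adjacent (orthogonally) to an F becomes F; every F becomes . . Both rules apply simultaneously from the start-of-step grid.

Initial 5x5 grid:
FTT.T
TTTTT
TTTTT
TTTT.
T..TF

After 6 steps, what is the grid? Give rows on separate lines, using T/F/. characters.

Step 1: 3 trees catch fire, 2 burn out
  .FT.T
  FTTTT
  TTTTT
  TTTT.
  T..F.
Step 2: 4 trees catch fire, 3 burn out
  ..F.T
  .FTTT
  FTTTT
  TTTF.
  T....
Step 3: 5 trees catch fire, 4 burn out
  ....T
  ..FTT
  .FTFT
  FTF..
  T....
Step 4: 5 trees catch fire, 5 burn out
  ....T
  ...FT
  ..F.F
  .F...
  F....
Step 5: 1 trees catch fire, 5 burn out
  ....T
  ....F
  .....
  .....
  .....
Step 6: 1 trees catch fire, 1 burn out
  ....F
  .....
  .....
  .....
  .....

....F
.....
.....
.....
.....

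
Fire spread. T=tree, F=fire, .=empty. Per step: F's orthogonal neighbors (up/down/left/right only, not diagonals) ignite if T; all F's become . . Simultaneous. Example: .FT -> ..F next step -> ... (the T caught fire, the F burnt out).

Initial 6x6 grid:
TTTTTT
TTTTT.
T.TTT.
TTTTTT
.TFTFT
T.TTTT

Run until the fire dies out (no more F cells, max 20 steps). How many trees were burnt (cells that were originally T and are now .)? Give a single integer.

Step 1: +7 fires, +2 burnt (F count now 7)
Step 2: +7 fires, +7 burnt (F count now 7)
Step 3: +4 fires, +7 burnt (F count now 4)
Step 4: +5 fires, +4 burnt (F count now 5)
Step 5: +4 fires, +5 burnt (F count now 4)
Step 6: +1 fires, +4 burnt (F count now 1)
Step 7: +0 fires, +1 burnt (F count now 0)
Fire out after step 7
Initially T: 29, now '.': 35
Total burnt (originally-T cells now '.'): 28

Answer: 28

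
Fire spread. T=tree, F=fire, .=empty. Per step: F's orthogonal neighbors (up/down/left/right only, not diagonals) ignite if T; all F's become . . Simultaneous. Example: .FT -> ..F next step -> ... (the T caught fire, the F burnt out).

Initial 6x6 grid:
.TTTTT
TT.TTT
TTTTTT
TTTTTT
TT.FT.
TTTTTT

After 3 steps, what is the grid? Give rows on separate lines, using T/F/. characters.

Step 1: 3 trees catch fire, 1 burn out
  .TTTTT
  TT.TTT
  TTTTTT
  TTTFTT
  TT..F.
  TTTFTT
Step 2: 5 trees catch fire, 3 burn out
  .TTTTT
  TT.TTT
  TTTFTT
  TTF.FT
  TT....
  TTF.FT
Step 3: 7 trees catch fire, 5 burn out
  .TTTTT
  TT.FTT
  TTF.FT
  TF...F
  TT....
  TF...F

.TTTTT
TT.FTT
TTF.FT
TF...F
TT....
TF...F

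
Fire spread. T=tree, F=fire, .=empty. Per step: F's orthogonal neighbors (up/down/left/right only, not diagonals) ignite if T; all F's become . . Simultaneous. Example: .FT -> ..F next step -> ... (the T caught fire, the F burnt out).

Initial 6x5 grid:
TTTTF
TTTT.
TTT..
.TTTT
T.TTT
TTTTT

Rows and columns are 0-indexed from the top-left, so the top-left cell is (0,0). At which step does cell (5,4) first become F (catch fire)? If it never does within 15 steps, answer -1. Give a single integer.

Step 1: cell (5,4)='T' (+1 fires, +1 burnt)
Step 2: cell (5,4)='T' (+2 fires, +1 burnt)
Step 3: cell (5,4)='T' (+2 fires, +2 burnt)
Step 4: cell (5,4)='T' (+3 fires, +2 burnt)
Step 5: cell (5,4)='T' (+3 fires, +3 burnt)
Step 6: cell (5,4)='T' (+4 fires, +3 burnt)
Step 7: cell (5,4)='T' (+3 fires, +4 burnt)
Step 8: cell (5,4)='T' (+3 fires, +3 burnt)
Step 9: cell (5,4)='F' (+2 fires, +3 burnt)
  -> target ignites at step 9
Step 10: cell (5,4)='.' (+1 fires, +2 burnt)
Step 11: cell (5,4)='.' (+0 fires, +1 burnt)
  fire out at step 11

9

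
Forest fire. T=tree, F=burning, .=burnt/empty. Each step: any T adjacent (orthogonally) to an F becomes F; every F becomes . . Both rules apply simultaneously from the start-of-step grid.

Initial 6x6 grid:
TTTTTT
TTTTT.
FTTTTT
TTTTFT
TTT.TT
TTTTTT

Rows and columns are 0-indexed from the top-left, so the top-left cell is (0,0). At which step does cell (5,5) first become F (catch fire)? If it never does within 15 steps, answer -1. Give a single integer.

Step 1: cell (5,5)='T' (+7 fires, +2 burnt)
Step 2: cell (5,5)='T' (+11 fires, +7 burnt)
Step 3: cell (5,5)='F' (+9 fires, +11 burnt)
  -> target ignites at step 3
Step 4: cell (5,5)='.' (+5 fires, +9 burnt)
Step 5: cell (5,5)='.' (+0 fires, +5 burnt)
  fire out at step 5

3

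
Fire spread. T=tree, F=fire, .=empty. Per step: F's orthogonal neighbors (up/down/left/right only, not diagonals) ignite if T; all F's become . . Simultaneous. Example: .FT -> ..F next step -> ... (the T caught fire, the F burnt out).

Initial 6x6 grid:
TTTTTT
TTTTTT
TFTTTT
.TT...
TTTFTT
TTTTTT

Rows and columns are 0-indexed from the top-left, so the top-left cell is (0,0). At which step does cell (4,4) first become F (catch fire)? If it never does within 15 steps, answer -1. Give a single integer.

Step 1: cell (4,4)='F' (+7 fires, +2 burnt)
  -> target ignites at step 1
Step 2: cell (4,4)='.' (+9 fires, +7 burnt)
Step 3: cell (4,4)='.' (+7 fires, +9 burnt)
Step 4: cell (4,4)='.' (+4 fires, +7 burnt)
Step 5: cell (4,4)='.' (+2 fires, +4 burnt)
Step 6: cell (4,4)='.' (+1 fires, +2 burnt)
Step 7: cell (4,4)='.' (+0 fires, +1 burnt)
  fire out at step 7

1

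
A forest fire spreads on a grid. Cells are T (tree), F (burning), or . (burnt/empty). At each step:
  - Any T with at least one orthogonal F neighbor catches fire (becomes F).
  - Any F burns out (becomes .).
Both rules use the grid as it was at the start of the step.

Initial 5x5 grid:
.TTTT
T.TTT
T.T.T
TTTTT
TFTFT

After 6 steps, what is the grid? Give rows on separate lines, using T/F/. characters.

Step 1: 5 trees catch fire, 2 burn out
  .TTTT
  T.TTT
  T.T.T
  TFTFT
  F.F.F
Step 2: 3 trees catch fire, 5 burn out
  .TTTT
  T.TTT
  T.T.T
  F.F.F
  .....
Step 3: 3 trees catch fire, 3 burn out
  .TTTT
  T.TTT
  F.F.F
  .....
  .....
Step 4: 3 trees catch fire, 3 burn out
  .TTTT
  F.FTF
  .....
  .....
  .....
Step 5: 3 trees catch fire, 3 burn out
  .TFTF
  ...F.
  .....
  .....
  .....
Step 6: 2 trees catch fire, 3 burn out
  .F.F.
  .....
  .....
  .....
  .....

.F.F.
.....
.....
.....
.....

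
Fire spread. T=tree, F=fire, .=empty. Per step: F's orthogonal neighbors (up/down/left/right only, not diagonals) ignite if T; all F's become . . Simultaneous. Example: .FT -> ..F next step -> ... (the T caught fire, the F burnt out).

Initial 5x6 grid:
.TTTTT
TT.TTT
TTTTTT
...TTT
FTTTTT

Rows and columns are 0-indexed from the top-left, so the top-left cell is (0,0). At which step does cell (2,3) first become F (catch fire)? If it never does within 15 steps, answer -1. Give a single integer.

Step 1: cell (2,3)='T' (+1 fires, +1 burnt)
Step 2: cell (2,3)='T' (+1 fires, +1 burnt)
Step 3: cell (2,3)='T' (+1 fires, +1 burnt)
Step 4: cell (2,3)='T' (+2 fires, +1 burnt)
Step 5: cell (2,3)='F' (+3 fires, +2 burnt)
  -> target ignites at step 5
Step 6: cell (2,3)='.' (+4 fires, +3 burnt)
Step 7: cell (2,3)='.' (+4 fires, +4 burnt)
Step 8: cell (2,3)='.' (+5 fires, +4 burnt)
Step 9: cell (2,3)='.' (+3 fires, +5 burnt)
Step 10: cell (2,3)='.' (+0 fires, +3 burnt)
  fire out at step 10

5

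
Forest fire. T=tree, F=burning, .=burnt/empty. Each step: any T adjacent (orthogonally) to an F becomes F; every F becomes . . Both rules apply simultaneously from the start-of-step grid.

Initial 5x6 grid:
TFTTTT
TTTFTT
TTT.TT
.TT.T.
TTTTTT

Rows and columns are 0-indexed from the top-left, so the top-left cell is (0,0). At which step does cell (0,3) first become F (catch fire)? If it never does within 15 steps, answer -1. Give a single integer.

Step 1: cell (0,3)='F' (+6 fires, +2 burnt)
  -> target ignites at step 1
Step 2: cell (0,3)='.' (+6 fires, +6 burnt)
Step 3: cell (0,3)='.' (+6 fires, +6 burnt)
Step 4: cell (0,3)='.' (+3 fires, +6 burnt)
Step 5: cell (0,3)='.' (+3 fires, +3 burnt)
Step 6: cell (0,3)='.' (+0 fires, +3 burnt)
  fire out at step 6

1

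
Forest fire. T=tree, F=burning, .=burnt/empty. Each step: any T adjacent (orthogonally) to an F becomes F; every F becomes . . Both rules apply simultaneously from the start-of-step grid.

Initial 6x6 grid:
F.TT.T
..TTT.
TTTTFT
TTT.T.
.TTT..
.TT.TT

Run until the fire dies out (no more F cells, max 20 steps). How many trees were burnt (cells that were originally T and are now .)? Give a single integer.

Answer: 19

Derivation:
Step 1: +4 fires, +2 burnt (F count now 4)
Step 2: +2 fires, +4 burnt (F count now 2)
Step 3: +4 fires, +2 burnt (F count now 4)
Step 4: +4 fires, +4 burnt (F count now 4)
Step 5: +4 fires, +4 burnt (F count now 4)
Step 6: +1 fires, +4 burnt (F count now 1)
Step 7: +0 fires, +1 burnt (F count now 0)
Fire out after step 7
Initially T: 22, now '.': 33
Total burnt (originally-T cells now '.'): 19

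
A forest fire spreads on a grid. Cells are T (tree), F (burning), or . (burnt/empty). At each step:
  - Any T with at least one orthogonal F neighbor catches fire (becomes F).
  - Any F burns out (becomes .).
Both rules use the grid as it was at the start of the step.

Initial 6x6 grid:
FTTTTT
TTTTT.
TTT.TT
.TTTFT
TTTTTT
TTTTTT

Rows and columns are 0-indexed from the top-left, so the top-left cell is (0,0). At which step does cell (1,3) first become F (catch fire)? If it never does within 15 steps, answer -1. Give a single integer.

Step 1: cell (1,3)='T' (+6 fires, +2 burnt)
Step 2: cell (1,3)='T' (+9 fires, +6 burnt)
Step 3: cell (1,3)='F' (+10 fires, +9 burnt)
  -> target ignites at step 3
Step 4: cell (1,3)='.' (+3 fires, +10 burnt)
Step 5: cell (1,3)='.' (+2 fires, +3 burnt)
Step 6: cell (1,3)='.' (+1 fires, +2 burnt)
Step 7: cell (1,3)='.' (+0 fires, +1 burnt)
  fire out at step 7

3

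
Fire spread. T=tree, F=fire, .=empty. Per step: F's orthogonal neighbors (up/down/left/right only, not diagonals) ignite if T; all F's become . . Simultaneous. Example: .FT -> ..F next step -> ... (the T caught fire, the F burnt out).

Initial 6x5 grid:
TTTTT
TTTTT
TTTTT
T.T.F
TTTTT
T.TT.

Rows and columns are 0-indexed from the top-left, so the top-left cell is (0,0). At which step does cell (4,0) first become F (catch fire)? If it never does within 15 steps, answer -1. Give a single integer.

Step 1: cell (4,0)='T' (+2 fires, +1 burnt)
Step 2: cell (4,0)='T' (+3 fires, +2 burnt)
Step 3: cell (4,0)='T' (+5 fires, +3 burnt)
Step 4: cell (4,0)='T' (+6 fires, +5 burnt)
Step 5: cell (4,0)='F' (+4 fires, +6 burnt)
  -> target ignites at step 5
Step 6: cell (4,0)='.' (+4 fires, +4 burnt)
Step 7: cell (4,0)='.' (+1 fires, +4 burnt)
Step 8: cell (4,0)='.' (+0 fires, +1 burnt)
  fire out at step 8

5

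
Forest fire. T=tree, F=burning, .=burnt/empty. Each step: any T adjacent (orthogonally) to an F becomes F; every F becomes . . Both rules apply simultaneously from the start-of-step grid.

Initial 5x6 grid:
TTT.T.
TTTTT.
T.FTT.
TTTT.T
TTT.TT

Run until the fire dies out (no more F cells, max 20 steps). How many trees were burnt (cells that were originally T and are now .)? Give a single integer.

Step 1: +3 fires, +1 burnt (F count now 3)
Step 2: +7 fires, +3 burnt (F count now 7)
Step 3: +5 fires, +7 burnt (F count now 5)
Step 4: +4 fires, +5 burnt (F count now 4)
Step 5: +0 fires, +4 burnt (F count now 0)
Fire out after step 5
Initially T: 22, now '.': 27
Total burnt (originally-T cells now '.'): 19

Answer: 19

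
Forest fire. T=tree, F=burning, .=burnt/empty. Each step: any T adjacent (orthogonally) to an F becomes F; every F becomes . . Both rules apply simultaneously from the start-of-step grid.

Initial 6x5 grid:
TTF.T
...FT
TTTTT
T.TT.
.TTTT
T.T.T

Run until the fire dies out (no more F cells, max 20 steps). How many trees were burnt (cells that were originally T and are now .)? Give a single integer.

Answer: 18

Derivation:
Step 1: +3 fires, +2 burnt (F count now 3)
Step 2: +5 fires, +3 burnt (F count now 5)
Step 3: +3 fires, +5 burnt (F count now 3)
Step 4: +3 fires, +3 burnt (F count now 3)
Step 5: +4 fires, +3 burnt (F count now 4)
Step 6: +0 fires, +4 burnt (F count now 0)
Fire out after step 6
Initially T: 19, now '.': 29
Total burnt (originally-T cells now '.'): 18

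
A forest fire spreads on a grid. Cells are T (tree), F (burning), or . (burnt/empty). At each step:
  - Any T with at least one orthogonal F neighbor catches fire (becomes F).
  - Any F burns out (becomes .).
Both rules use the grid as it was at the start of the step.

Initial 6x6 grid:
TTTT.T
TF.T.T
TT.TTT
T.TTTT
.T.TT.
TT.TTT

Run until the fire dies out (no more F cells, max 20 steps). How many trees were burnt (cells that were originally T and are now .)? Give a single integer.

Step 1: +3 fires, +1 burnt (F count now 3)
Step 2: +3 fires, +3 burnt (F count now 3)
Step 3: +2 fires, +3 burnt (F count now 2)
Step 4: +1 fires, +2 burnt (F count now 1)
Step 5: +1 fires, +1 burnt (F count now 1)
Step 6: +2 fires, +1 burnt (F count now 2)
Step 7: +4 fires, +2 burnt (F count now 4)
Step 8: +4 fires, +4 burnt (F count now 4)
Step 9: +2 fires, +4 burnt (F count now 2)
Step 10: +1 fires, +2 burnt (F count now 1)
Step 11: +0 fires, +1 burnt (F count now 0)
Fire out after step 11
Initially T: 26, now '.': 33
Total burnt (originally-T cells now '.'): 23

Answer: 23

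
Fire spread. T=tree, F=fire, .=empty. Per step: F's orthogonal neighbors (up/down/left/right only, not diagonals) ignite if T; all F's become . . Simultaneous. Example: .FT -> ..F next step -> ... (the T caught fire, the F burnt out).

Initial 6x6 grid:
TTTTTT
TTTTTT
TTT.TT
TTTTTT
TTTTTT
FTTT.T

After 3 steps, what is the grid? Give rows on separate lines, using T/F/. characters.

Step 1: 2 trees catch fire, 1 burn out
  TTTTTT
  TTTTTT
  TTT.TT
  TTTTTT
  FTTTTT
  .FTT.T
Step 2: 3 trees catch fire, 2 burn out
  TTTTTT
  TTTTTT
  TTT.TT
  FTTTTT
  .FTTTT
  ..FT.T
Step 3: 4 trees catch fire, 3 burn out
  TTTTTT
  TTTTTT
  FTT.TT
  .FTTTT
  ..FTTT
  ...F.T

TTTTTT
TTTTTT
FTT.TT
.FTTTT
..FTTT
...F.T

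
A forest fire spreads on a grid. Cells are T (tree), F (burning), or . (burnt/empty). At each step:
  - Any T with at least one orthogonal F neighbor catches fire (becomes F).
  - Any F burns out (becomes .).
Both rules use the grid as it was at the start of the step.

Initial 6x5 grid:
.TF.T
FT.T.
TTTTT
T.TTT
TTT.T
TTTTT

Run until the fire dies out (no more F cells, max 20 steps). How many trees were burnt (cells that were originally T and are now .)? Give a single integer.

Answer: 21

Derivation:
Step 1: +3 fires, +2 burnt (F count now 3)
Step 2: +2 fires, +3 burnt (F count now 2)
Step 3: +2 fires, +2 burnt (F count now 2)
Step 4: +4 fires, +2 burnt (F count now 4)
Step 5: +5 fires, +4 burnt (F count now 5)
Step 6: +2 fires, +5 burnt (F count now 2)
Step 7: +2 fires, +2 burnt (F count now 2)
Step 8: +1 fires, +2 burnt (F count now 1)
Step 9: +0 fires, +1 burnt (F count now 0)
Fire out after step 9
Initially T: 22, now '.': 29
Total burnt (originally-T cells now '.'): 21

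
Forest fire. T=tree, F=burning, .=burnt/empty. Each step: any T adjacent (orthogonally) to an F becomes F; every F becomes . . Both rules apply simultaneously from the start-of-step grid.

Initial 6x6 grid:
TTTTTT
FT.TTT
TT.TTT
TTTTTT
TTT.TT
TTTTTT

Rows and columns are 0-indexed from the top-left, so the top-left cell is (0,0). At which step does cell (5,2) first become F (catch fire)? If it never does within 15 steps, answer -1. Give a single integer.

Step 1: cell (5,2)='T' (+3 fires, +1 burnt)
Step 2: cell (5,2)='T' (+3 fires, +3 burnt)
Step 3: cell (5,2)='T' (+3 fires, +3 burnt)
Step 4: cell (5,2)='T' (+4 fires, +3 burnt)
Step 5: cell (5,2)='T' (+5 fires, +4 burnt)
Step 6: cell (5,2)='F' (+5 fires, +5 burnt)
  -> target ignites at step 6
Step 7: cell (5,2)='.' (+5 fires, +5 burnt)
Step 8: cell (5,2)='.' (+3 fires, +5 burnt)
Step 9: cell (5,2)='.' (+1 fires, +3 burnt)
Step 10: cell (5,2)='.' (+0 fires, +1 burnt)
  fire out at step 10

6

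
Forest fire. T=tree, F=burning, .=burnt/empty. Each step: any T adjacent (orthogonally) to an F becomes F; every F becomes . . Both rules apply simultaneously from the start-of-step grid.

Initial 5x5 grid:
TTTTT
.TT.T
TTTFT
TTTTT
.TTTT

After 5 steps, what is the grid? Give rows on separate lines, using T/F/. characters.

Step 1: 3 trees catch fire, 1 burn out
  TTTTT
  .TT.T
  TTF.F
  TTTFT
  .TTTT
Step 2: 6 trees catch fire, 3 burn out
  TTTTT
  .TF.F
  TF...
  TTF.F
  .TTFT
Step 3: 7 trees catch fire, 6 burn out
  TTFTF
  .F...
  F....
  TF...
  .TF.F
Step 4: 4 trees catch fire, 7 burn out
  TF.F.
  .....
  .....
  F....
  .F...
Step 5: 1 trees catch fire, 4 burn out
  F....
  .....
  .....
  .....
  .....

F....
.....
.....
.....
.....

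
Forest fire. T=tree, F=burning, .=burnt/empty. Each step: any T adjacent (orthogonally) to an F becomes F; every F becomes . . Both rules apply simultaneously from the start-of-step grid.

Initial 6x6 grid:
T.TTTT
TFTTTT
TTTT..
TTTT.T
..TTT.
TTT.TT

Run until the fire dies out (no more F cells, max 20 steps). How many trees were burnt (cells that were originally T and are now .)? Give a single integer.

Step 1: +3 fires, +1 burnt (F count now 3)
Step 2: +6 fires, +3 burnt (F count now 6)
Step 3: +5 fires, +6 burnt (F count now 5)
Step 4: +4 fires, +5 burnt (F count now 4)
Step 5: +3 fires, +4 burnt (F count now 3)
Step 6: +2 fires, +3 burnt (F count now 2)
Step 7: +2 fires, +2 burnt (F count now 2)
Step 8: +1 fires, +2 burnt (F count now 1)
Step 9: +0 fires, +1 burnt (F count now 0)
Fire out after step 9
Initially T: 27, now '.': 35
Total burnt (originally-T cells now '.'): 26

Answer: 26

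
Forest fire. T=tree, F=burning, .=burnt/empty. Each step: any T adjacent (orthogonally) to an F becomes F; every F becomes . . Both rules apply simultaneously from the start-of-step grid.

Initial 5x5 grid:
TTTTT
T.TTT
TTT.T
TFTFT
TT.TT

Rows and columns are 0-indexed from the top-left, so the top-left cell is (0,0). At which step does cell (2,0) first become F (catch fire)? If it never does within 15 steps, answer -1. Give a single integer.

Step 1: cell (2,0)='T' (+6 fires, +2 burnt)
Step 2: cell (2,0)='F' (+5 fires, +6 burnt)
  -> target ignites at step 2
Step 3: cell (2,0)='.' (+3 fires, +5 burnt)
Step 4: cell (2,0)='.' (+4 fires, +3 burnt)
Step 5: cell (2,0)='.' (+2 fires, +4 burnt)
Step 6: cell (2,0)='.' (+0 fires, +2 burnt)
  fire out at step 6

2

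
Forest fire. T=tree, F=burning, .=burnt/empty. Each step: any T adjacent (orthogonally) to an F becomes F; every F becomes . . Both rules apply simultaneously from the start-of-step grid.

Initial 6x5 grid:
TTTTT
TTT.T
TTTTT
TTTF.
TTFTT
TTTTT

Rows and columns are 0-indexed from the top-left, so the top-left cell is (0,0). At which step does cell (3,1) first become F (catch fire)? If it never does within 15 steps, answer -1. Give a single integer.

Step 1: cell (3,1)='T' (+5 fires, +2 burnt)
Step 2: cell (3,1)='F' (+7 fires, +5 burnt)
  -> target ignites at step 2
Step 3: cell (3,1)='.' (+6 fires, +7 burnt)
Step 4: cell (3,1)='.' (+4 fires, +6 burnt)
Step 5: cell (3,1)='.' (+3 fires, +4 burnt)
Step 6: cell (3,1)='.' (+1 fires, +3 burnt)
Step 7: cell (3,1)='.' (+0 fires, +1 burnt)
  fire out at step 7

2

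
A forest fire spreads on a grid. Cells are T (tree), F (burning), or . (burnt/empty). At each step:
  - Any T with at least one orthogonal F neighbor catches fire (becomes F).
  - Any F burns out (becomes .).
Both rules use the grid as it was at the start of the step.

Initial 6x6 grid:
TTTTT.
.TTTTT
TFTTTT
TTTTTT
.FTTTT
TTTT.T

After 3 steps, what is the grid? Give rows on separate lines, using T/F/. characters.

Step 1: 6 trees catch fire, 2 burn out
  TTTTT.
  .FTTTT
  F.FTTT
  TFTTTT
  ..FTTT
  TFTT.T
Step 2: 8 trees catch fire, 6 burn out
  TFTTT.
  ..FTTT
  ...FTT
  F.FTTT
  ...FTT
  F.FT.T
Step 3: 7 trees catch fire, 8 burn out
  F.FTT.
  ...FTT
  ....FT
  ...FTT
  ....FT
  ...F.T

F.FTT.
...FTT
....FT
...FTT
....FT
...F.T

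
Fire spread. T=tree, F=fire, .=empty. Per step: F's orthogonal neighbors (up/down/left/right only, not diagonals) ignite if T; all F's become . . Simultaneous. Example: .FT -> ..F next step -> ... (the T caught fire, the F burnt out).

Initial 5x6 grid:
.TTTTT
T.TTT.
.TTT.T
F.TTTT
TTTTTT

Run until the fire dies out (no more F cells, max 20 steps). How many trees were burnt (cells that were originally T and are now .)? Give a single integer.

Answer: 22

Derivation:
Step 1: +1 fires, +1 burnt (F count now 1)
Step 2: +1 fires, +1 burnt (F count now 1)
Step 3: +1 fires, +1 burnt (F count now 1)
Step 4: +2 fires, +1 burnt (F count now 2)
Step 5: +3 fires, +2 burnt (F count now 3)
Step 6: +5 fires, +3 burnt (F count now 5)
Step 7: +3 fires, +5 burnt (F count now 3)
Step 8: +4 fires, +3 burnt (F count now 4)
Step 9: +1 fires, +4 burnt (F count now 1)
Step 10: +1 fires, +1 burnt (F count now 1)
Step 11: +0 fires, +1 burnt (F count now 0)
Fire out after step 11
Initially T: 23, now '.': 29
Total burnt (originally-T cells now '.'): 22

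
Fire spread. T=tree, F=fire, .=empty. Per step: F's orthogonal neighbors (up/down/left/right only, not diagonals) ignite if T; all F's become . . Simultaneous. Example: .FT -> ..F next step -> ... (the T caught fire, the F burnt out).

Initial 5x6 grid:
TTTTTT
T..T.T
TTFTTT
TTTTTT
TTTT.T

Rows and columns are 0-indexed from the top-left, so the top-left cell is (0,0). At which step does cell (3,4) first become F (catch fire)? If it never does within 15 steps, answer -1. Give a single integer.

Step 1: cell (3,4)='T' (+3 fires, +1 burnt)
Step 2: cell (3,4)='T' (+6 fires, +3 burnt)
Step 3: cell (3,4)='F' (+7 fires, +6 burnt)
  -> target ignites at step 3
Step 4: cell (3,4)='.' (+6 fires, +7 burnt)
Step 5: cell (3,4)='.' (+3 fires, +6 burnt)
Step 6: cell (3,4)='.' (+0 fires, +3 burnt)
  fire out at step 6

3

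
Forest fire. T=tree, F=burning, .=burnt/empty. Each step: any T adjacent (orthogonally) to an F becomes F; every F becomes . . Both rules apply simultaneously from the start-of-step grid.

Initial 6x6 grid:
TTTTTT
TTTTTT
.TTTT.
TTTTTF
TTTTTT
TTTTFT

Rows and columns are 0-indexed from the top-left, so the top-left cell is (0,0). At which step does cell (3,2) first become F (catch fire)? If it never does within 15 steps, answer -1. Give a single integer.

Step 1: cell (3,2)='T' (+5 fires, +2 burnt)
Step 2: cell (3,2)='T' (+4 fires, +5 burnt)
Step 3: cell (3,2)='F' (+5 fires, +4 burnt)
  -> target ignites at step 3
Step 4: cell (3,2)='.' (+7 fires, +5 burnt)
Step 5: cell (3,2)='.' (+6 fires, +7 burnt)
Step 6: cell (3,2)='.' (+2 fires, +6 burnt)
Step 7: cell (3,2)='.' (+2 fires, +2 burnt)
Step 8: cell (3,2)='.' (+1 fires, +2 burnt)
Step 9: cell (3,2)='.' (+0 fires, +1 burnt)
  fire out at step 9

3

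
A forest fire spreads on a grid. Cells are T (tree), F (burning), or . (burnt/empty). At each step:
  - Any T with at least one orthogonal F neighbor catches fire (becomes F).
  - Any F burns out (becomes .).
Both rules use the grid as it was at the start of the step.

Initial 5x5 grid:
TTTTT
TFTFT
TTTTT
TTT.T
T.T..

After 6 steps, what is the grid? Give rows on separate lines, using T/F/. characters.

Step 1: 7 trees catch fire, 2 burn out
  TFTFT
  F.F.F
  TFTFT
  TTT.T
  T.T..
Step 2: 7 trees catch fire, 7 burn out
  F.F.F
  .....
  F.F.F
  TFT.T
  T.T..
Step 3: 3 trees catch fire, 7 burn out
  .....
  .....
  .....
  F.F.F
  T.T..
Step 4: 2 trees catch fire, 3 burn out
  .....
  .....
  .....
  .....
  F.F..
Step 5: 0 trees catch fire, 2 burn out
  .....
  .....
  .....
  .....
  .....
Step 6: 0 trees catch fire, 0 burn out
  .....
  .....
  .....
  .....
  .....

.....
.....
.....
.....
.....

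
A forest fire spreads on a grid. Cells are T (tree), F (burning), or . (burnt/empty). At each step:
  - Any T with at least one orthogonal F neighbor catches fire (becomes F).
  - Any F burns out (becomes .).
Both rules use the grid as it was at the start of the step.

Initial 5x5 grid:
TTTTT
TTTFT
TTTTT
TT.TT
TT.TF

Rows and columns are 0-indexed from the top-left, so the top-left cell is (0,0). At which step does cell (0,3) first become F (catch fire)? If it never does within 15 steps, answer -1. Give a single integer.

Step 1: cell (0,3)='F' (+6 fires, +2 burnt)
  -> target ignites at step 1
Step 2: cell (0,3)='.' (+6 fires, +6 burnt)
Step 3: cell (0,3)='.' (+3 fires, +6 burnt)
Step 4: cell (0,3)='.' (+3 fires, +3 burnt)
Step 5: cell (0,3)='.' (+2 fires, +3 burnt)
Step 6: cell (0,3)='.' (+1 fires, +2 burnt)
Step 7: cell (0,3)='.' (+0 fires, +1 burnt)
  fire out at step 7

1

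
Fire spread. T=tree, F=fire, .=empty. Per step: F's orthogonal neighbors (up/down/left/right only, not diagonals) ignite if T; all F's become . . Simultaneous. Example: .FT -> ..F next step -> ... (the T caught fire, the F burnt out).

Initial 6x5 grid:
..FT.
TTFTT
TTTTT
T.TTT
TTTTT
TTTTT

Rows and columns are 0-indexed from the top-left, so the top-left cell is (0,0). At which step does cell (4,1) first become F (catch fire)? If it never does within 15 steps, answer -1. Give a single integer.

Step 1: cell (4,1)='T' (+4 fires, +2 burnt)
Step 2: cell (4,1)='T' (+5 fires, +4 burnt)
Step 3: cell (4,1)='T' (+4 fires, +5 burnt)
Step 4: cell (4,1)='F' (+5 fires, +4 burnt)
  -> target ignites at step 4
Step 5: cell (4,1)='.' (+4 fires, +5 burnt)
Step 6: cell (4,1)='.' (+2 fires, +4 burnt)
Step 7: cell (4,1)='.' (+0 fires, +2 burnt)
  fire out at step 7

4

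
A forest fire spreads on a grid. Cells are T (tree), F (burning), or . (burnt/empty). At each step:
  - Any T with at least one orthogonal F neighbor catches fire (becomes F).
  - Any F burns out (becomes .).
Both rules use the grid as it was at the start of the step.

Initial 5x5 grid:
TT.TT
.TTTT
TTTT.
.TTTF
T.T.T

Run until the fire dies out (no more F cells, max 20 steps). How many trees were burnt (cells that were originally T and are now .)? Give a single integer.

Answer: 17

Derivation:
Step 1: +2 fires, +1 burnt (F count now 2)
Step 2: +2 fires, +2 burnt (F count now 2)
Step 3: +4 fires, +2 burnt (F count now 4)
Step 4: +4 fires, +4 burnt (F count now 4)
Step 5: +3 fires, +4 burnt (F count now 3)
Step 6: +1 fires, +3 burnt (F count now 1)
Step 7: +1 fires, +1 burnt (F count now 1)
Step 8: +0 fires, +1 burnt (F count now 0)
Fire out after step 8
Initially T: 18, now '.': 24
Total burnt (originally-T cells now '.'): 17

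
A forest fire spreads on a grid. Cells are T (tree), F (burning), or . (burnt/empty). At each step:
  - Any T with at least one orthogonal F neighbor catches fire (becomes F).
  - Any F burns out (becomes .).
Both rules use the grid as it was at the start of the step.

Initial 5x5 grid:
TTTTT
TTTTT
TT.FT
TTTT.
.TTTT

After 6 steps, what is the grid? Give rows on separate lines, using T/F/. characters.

Step 1: 3 trees catch fire, 1 burn out
  TTTTT
  TTTFT
  TT..F
  TTTF.
  .TTTT
Step 2: 5 trees catch fire, 3 burn out
  TTTFT
  TTF.F
  TT...
  TTF..
  .TTFT
Step 3: 6 trees catch fire, 5 burn out
  TTF.F
  TF...
  TT...
  TF...
  .TF.F
Step 4: 5 trees catch fire, 6 burn out
  TF...
  F....
  TF...
  F....
  .F...
Step 5: 2 trees catch fire, 5 burn out
  F....
  .....
  F....
  .....
  .....
Step 6: 0 trees catch fire, 2 burn out
  .....
  .....
  .....
  .....
  .....

.....
.....
.....
.....
.....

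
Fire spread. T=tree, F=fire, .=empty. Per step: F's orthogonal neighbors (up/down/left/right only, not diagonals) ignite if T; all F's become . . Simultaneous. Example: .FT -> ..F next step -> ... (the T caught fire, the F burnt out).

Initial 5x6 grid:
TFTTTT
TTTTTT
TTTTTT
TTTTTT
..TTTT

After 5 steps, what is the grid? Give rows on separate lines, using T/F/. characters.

Step 1: 3 trees catch fire, 1 burn out
  F.FTTT
  TFTTTT
  TTTTTT
  TTTTTT
  ..TTTT
Step 2: 4 trees catch fire, 3 burn out
  ...FTT
  F.FTTT
  TFTTTT
  TTTTTT
  ..TTTT
Step 3: 5 trees catch fire, 4 burn out
  ....FT
  ...FTT
  F.FTTT
  TFTTTT
  ..TTTT
Step 4: 5 trees catch fire, 5 burn out
  .....F
  ....FT
  ...FTT
  F.FTTT
  ..TTTT
Step 5: 4 trees catch fire, 5 burn out
  ......
  .....F
  ....FT
  ...FTT
  ..FTTT

......
.....F
....FT
...FTT
..FTTT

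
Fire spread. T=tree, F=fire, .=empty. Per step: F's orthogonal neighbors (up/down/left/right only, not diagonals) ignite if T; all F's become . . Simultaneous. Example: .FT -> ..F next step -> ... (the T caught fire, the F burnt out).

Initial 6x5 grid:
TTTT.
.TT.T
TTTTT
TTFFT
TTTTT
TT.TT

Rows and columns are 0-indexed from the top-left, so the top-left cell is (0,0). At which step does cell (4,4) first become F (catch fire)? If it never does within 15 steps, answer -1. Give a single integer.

Step 1: cell (4,4)='T' (+6 fires, +2 burnt)
Step 2: cell (4,4)='F' (+7 fires, +6 burnt)
  -> target ignites at step 2
Step 3: cell (4,4)='.' (+7 fires, +7 burnt)
Step 4: cell (4,4)='.' (+3 fires, +7 burnt)
Step 5: cell (4,4)='.' (+1 fires, +3 burnt)
Step 6: cell (4,4)='.' (+0 fires, +1 burnt)
  fire out at step 6

2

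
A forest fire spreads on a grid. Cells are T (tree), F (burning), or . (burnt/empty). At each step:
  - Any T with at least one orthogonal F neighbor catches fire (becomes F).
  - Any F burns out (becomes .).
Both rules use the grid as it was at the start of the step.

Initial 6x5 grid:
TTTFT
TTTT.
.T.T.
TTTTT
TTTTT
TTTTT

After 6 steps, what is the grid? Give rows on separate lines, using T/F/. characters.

Step 1: 3 trees catch fire, 1 burn out
  TTF.F
  TTTF.
  .T.T.
  TTTTT
  TTTTT
  TTTTT
Step 2: 3 trees catch fire, 3 burn out
  TF...
  TTF..
  .T.F.
  TTTTT
  TTTTT
  TTTTT
Step 3: 3 trees catch fire, 3 burn out
  F....
  TF...
  .T...
  TTTFT
  TTTTT
  TTTTT
Step 4: 5 trees catch fire, 3 burn out
  .....
  F....
  .F...
  TTF.F
  TTTFT
  TTTTT
Step 5: 4 trees catch fire, 5 burn out
  .....
  .....
  .....
  TF...
  TTF.F
  TTTFT
Step 6: 4 trees catch fire, 4 burn out
  .....
  .....
  .....
  F....
  TF...
  TTF.F

.....
.....
.....
F....
TF...
TTF.F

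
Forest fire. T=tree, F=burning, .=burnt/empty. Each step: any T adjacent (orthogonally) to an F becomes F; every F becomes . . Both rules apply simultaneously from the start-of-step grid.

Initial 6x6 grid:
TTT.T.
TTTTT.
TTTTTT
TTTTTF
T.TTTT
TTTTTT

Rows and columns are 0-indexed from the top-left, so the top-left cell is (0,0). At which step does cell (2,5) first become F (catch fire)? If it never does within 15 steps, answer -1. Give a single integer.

Step 1: cell (2,5)='F' (+3 fires, +1 burnt)
  -> target ignites at step 1
Step 2: cell (2,5)='.' (+4 fires, +3 burnt)
Step 3: cell (2,5)='.' (+5 fires, +4 burnt)
Step 4: cell (2,5)='.' (+6 fires, +5 burnt)
Step 5: cell (2,5)='.' (+4 fires, +6 burnt)
Step 6: cell (2,5)='.' (+5 fires, +4 burnt)
Step 7: cell (2,5)='.' (+3 fires, +5 burnt)
Step 8: cell (2,5)='.' (+1 fires, +3 burnt)
Step 9: cell (2,5)='.' (+0 fires, +1 burnt)
  fire out at step 9

1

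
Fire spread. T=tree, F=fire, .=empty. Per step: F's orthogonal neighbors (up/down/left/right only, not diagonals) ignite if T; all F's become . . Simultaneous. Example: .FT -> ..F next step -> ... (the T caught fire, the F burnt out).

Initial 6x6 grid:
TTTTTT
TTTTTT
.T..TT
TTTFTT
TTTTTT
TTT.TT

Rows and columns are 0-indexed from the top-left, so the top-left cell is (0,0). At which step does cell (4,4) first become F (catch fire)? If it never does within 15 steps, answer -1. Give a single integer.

Step 1: cell (4,4)='T' (+3 fires, +1 burnt)
Step 2: cell (4,4)='F' (+5 fires, +3 burnt)
  -> target ignites at step 2
Step 3: cell (4,4)='.' (+8 fires, +5 burnt)
Step 4: cell (4,4)='.' (+7 fires, +8 burnt)
Step 5: cell (4,4)='.' (+6 fires, +7 burnt)
Step 6: cell (4,4)='.' (+2 fires, +6 burnt)
Step 7: cell (4,4)='.' (+0 fires, +2 burnt)
  fire out at step 7

2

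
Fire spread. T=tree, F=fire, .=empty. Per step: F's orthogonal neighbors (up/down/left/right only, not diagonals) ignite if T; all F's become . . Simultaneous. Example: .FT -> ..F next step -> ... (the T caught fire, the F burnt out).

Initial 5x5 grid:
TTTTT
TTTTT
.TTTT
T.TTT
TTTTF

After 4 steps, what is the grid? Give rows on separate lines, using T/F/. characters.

Step 1: 2 trees catch fire, 1 burn out
  TTTTT
  TTTTT
  .TTTT
  T.TTF
  TTTF.
Step 2: 3 trees catch fire, 2 burn out
  TTTTT
  TTTTT
  .TTTF
  T.TF.
  TTF..
Step 3: 4 trees catch fire, 3 burn out
  TTTTT
  TTTTF
  .TTF.
  T.F..
  TF...
Step 4: 4 trees catch fire, 4 burn out
  TTTTF
  TTTF.
  .TF..
  T....
  F....

TTTTF
TTTF.
.TF..
T....
F....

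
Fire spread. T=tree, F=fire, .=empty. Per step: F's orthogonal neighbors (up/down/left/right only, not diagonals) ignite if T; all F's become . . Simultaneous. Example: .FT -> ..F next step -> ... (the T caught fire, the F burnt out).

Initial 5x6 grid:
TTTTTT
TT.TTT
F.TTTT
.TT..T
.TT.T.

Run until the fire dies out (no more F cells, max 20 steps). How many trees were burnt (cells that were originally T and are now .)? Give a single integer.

Answer: 20

Derivation:
Step 1: +1 fires, +1 burnt (F count now 1)
Step 2: +2 fires, +1 burnt (F count now 2)
Step 3: +1 fires, +2 burnt (F count now 1)
Step 4: +1 fires, +1 burnt (F count now 1)
Step 5: +1 fires, +1 burnt (F count now 1)
Step 6: +2 fires, +1 burnt (F count now 2)
Step 7: +3 fires, +2 burnt (F count now 3)
Step 8: +3 fires, +3 burnt (F count now 3)
Step 9: +2 fires, +3 burnt (F count now 2)
Step 10: +3 fires, +2 burnt (F count now 3)
Step 11: +1 fires, +3 burnt (F count now 1)
Step 12: +0 fires, +1 burnt (F count now 0)
Fire out after step 12
Initially T: 21, now '.': 29
Total burnt (originally-T cells now '.'): 20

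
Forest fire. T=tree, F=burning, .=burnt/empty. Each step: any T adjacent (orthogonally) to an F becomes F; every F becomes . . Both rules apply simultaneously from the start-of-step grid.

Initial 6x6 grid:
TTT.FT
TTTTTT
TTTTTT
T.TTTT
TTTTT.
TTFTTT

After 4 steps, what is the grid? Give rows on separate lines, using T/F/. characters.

Step 1: 5 trees catch fire, 2 burn out
  TTT..F
  TTTTFT
  TTTTTT
  T.TTTT
  TTFTT.
  TF.FTT
Step 2: 8 trees catch fire, 5 burn out
  TTT...
  TTTF.F
  TTTTFT
  T.FTTT
  TF.FT.
  F...FT
Step 3: 9 trees catch fire, 8 burn out
  TTT...
  TTF...
  TTFF.F
  T..FFT
  F...F.
  .....F
Step 4: 5 trees catch fire, 9 burn out
  TTF...
  TF....
  TF....
  F....F
  ......
  ......

TTF...
TF....
TF....
F....F
......
......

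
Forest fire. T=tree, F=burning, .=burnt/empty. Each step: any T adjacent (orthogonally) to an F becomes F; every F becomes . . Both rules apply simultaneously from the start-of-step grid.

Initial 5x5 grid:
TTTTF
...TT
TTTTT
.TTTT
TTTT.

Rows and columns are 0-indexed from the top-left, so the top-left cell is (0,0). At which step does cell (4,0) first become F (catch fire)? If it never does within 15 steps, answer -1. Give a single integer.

Step 1: cell (4,0)='T' (+2 fires, +1 burnt)
Step 2: cell (4,0)='T' (+3 fires, +2 burnt)
Step 3: cell (4,0)='T' (+3 fires, +3 burnt)
Step 4: cell (4,0)='T' (+3 fires, +3 burnt)
Step 5: cell (4,0)='T' (+3 fires, +3 burnt)
Step 6: cell (4,0)='T' (+3 fires, +3 burnt)
Step 7: cell (4,0)='T' (+1 fires, +3 burnt)
Step 8: cell (4,0)='F' (+1 fires, +1 burnt)
  -> target ignites at step 8
Step 9: cell (4,0)='.' (+0 fires, +1 burnt)
  fire out at step 9

8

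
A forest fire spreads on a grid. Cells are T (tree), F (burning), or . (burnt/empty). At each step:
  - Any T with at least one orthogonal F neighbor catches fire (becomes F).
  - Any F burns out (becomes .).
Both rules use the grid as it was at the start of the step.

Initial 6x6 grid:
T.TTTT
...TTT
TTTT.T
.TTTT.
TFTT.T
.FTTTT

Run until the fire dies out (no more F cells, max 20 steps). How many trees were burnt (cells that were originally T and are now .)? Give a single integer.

Step 1: +4 fires, +2 burnt (F count now 4)
Step 2: +4 fires, +4 burnt (F count now 4)
Step 3: +4 fires, +4 burnt (F count now 4)
Step 4: +3 fires, +4 burnt (F count now 3)
Step 5: +2 fires, +3 burnt (F count now 2)
Step 6: +2 fires, +2 burnt (F count now 2)
Step 7: +3 fires, +2 burnt (F count now 3)
Step 8: +2 fires, +3 burnt (F count now 2)
Step 9: +0 fires, +2 burnt (F count now 0)
Fire out after step 9
Initially T: 25, now '.': 35
Total burnt (originally-T cells now '.'): 24

Answer: 24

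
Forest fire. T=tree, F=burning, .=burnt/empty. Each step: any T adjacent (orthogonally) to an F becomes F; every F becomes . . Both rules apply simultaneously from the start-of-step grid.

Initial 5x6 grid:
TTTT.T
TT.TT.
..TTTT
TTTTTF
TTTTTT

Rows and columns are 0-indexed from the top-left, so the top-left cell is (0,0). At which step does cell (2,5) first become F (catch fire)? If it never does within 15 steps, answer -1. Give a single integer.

Step 1: cell (2,5)='F' (+3 fires, +1 burnt)
  -> target ignites at step 1
Step 2: cell (2,5)='.' (+3 fires, +3 burnt)
Step 3: cell (2,5)='.' (+4 fires, +3 burnt)
Step 4: cell (2,5)='.' (+4 fires, +4 burnt)
Step 5: cell (2,5)='.' (+3 fires, +4 burnt)
Step 6: cell (2,5)='.' (+2 fires, +3 burnt)
Step 7: cell (2,5)='.' (+1 fires, +2 burnt)
Step 8: cell (2,5)='.' (+2 fires, +1 burnt)
Step 9: cell (2,5)='.' (+1 fires, +2 burnt)
Step 10: cell (2,5)='.' (+0 fires, +1 burnt)
  fire out at step 10

1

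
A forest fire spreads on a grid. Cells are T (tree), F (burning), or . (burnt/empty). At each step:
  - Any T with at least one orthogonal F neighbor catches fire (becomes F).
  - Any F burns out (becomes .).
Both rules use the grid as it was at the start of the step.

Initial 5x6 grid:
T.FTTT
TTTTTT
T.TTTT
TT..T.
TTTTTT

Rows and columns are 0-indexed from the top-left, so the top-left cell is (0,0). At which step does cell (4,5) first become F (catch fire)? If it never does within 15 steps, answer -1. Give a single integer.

Step 1: cell (4,5)='T' (+2 fires, +1 burnt)
Step 2: cell (4,5)='T' (+4 fires, +2 burnt)
Step 3: cell (4,5)='T' (+4 fires, +4 burnt)
Step 4: cell (4,5)='T' (+4 fires, +4 burnt)
Step 5: cell (4,5)='T' (+3 fires, +4 burnt)
Step 6: cell (4,5)='T' (+3 fires, +3 burnt)
Step 7: cell (4,5)='F' (+3 fires, +3 burnt)
  -> target ignites at step 7
Step 8: cell (4,5)='.' (+1 fires, +3 burnt)
Step 9: cell (4,5)='.' (+0 fires, +1 burnt)
  fire out at step 9

7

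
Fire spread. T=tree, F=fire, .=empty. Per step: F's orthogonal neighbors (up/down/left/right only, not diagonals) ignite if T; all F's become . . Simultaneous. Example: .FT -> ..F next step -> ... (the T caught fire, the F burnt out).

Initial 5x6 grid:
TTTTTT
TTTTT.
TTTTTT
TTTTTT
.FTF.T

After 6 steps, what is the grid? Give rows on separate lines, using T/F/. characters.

Step 1: 3 trees catch fire, 2 burn out
  TTTTTT
  TTTTT.
  TTTTTT
  TFTFTT
  ..F..T
Step 2: 5 trees catch fire, 3 burn out
  TTTTTT
  TTTTT.
  TFTFTT
  F.F.FT
  .....T
Step 3: 6 trees catch fire, 5 burn out
  TTTTTT
  TFTFT.
  F.F.FT
  .....F
  .....T
Step 4: 7 trees catch fire, 6 burn out
  TFTFTT
  F.F.F.
  .....F
  ......
  .....F
Step 5: 3 trees catch fire, 7 burn out
  F.F.FT
  ......
  ......
  ......
  ......
Step 6: 1 trees catch fire, 3 burn out
  .....F
  ......
  ......
  ......
  ......

.....F
......
......
......
......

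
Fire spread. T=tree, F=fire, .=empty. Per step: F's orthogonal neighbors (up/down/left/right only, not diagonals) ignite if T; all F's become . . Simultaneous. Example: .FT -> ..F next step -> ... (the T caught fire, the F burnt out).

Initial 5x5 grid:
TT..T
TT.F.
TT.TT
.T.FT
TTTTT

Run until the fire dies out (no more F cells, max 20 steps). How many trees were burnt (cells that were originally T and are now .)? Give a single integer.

Answer: 15

Derivation:
Step 1: +3 fires, +2 burnt (F count now 3)
Step 2: +3 fires, +3 burnt (F count now 3)
Step 3: +1 fires, +3 burnt (F count now 1)
Step 4: +2 fires, +1 burnt (F count now 2)
Step 5: +1 fires, +2 burnt (F count now 1)
Step 6: +2 fires, +1 burnt (F count now 2)
Step 7: +2 fires, +2 burnt (F count now 2)
Step 8: +1 fires, +2 burnt (F count now 1)
Step 9: +0 fires, +1 burnt (F count now 0)
Fire out after step 9
Initially T: 16, now '.': 24
Total burnt (originally-T cells now '.'): 15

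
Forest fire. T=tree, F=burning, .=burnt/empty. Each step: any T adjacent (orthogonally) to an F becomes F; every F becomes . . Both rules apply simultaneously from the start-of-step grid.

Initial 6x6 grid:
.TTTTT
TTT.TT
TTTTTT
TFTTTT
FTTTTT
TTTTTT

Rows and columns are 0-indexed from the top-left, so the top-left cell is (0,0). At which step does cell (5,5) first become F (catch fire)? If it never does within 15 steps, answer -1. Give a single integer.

Step 1: cell (5,5)='T' (+5 fires, +2 burnt)
Step 2: cell (5,5)='T' (+6 fires, +5 burnt)
Step 3: cell (5,5)='T' (+7 fires, +6 burnt)
Step 4: cell (5,5)='T' (+5 fires, +7 burnt)
Step 5: cell (5,5)='T' (+5 fires, +5 burnt)
Step 6: cell (5,5)='F' (+3 fires, +5 burnt)
  -> target ignites at step 6
Step 7: cell (5,5)='.' (+1 fires, +3 burnt)
Step 8: cell (5,5)='.' (+0 fires, +1 burnt)
  fire out at step 8

6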